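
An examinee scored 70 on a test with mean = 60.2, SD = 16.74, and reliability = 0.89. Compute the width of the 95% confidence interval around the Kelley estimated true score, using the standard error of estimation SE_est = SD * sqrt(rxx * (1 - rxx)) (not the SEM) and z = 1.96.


True score estimate = 0.89*70 + 0.11*60.2 = 68.922
SE_est = SD * sqrt(rxx * (1 - rxx)) = 16.74 * sqrt(0.89 * 0.11) = 16.74 * sqrt(0.0979) = 5.237775
CI = T_est +/- z * SE_est, so width = 2 * z * SE_est = 2 * 1.96 * 5.237775
Width = 20.5321

20.5321


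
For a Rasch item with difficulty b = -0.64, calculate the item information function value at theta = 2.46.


P = 1/(1+exp(-(2.46--0.64))) = 0.9569
I = P*(1-P) = 0.9569 * 0.0431
I = 0.0412

0.0412


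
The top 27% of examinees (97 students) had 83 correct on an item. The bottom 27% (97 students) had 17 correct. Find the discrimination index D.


p_upper = 83/97 = 0.8557
p_lower = 17/97 = 0.1753
D = 0.8557 - 0.1753 = 0.6804

0.6804


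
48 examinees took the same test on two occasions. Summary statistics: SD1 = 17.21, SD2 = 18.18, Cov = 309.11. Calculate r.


r = cov(X,Y) / (SD_X * SD_Y)
r = 309.11 / (17.21 * 18.18)
r = 309.11 / 312.8778
r = 0.988

0.988


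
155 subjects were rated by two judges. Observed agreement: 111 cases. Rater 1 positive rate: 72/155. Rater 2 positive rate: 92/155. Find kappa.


P_o = 111/155 = 0.716129
P_e = (72*92 + 83*63) / 24025 = 0.493361
kappa = (P_o - P_e) / (1 - P_e)
kappa = (0.716129 - 0.493361) / (1 - 0.493361)
kappa = 0.4397

0.4397


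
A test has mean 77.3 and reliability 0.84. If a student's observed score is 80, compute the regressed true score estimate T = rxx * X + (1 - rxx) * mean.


T_est = rxx * X + (1 - rxx) * mean
T_est = 0.84 * 80 + 0.16 * 77.3
T_est = 67.2 + 12.368
T_est = 79.568

79.568


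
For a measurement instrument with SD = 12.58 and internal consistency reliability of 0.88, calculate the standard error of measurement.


SEM = SD * sqrt(1 - rxx)
SEM = 12.58 * sqrt(1 - 0.88)
SEM = 12.58 * sqrt(0.12) = 12.58 * 0.34641
SEM = 4.3578

4.3578


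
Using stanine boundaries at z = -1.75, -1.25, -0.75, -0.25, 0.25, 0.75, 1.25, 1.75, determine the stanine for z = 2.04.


Stanine boundaries: [-1.75, -1.25, -0.75, -0.25, 0.25, 0.75, 1.25, 1.75]
z = 2.04
Check each boundary:
  z >= -1.75 -> could be stanine 2
  z >= -1.25 -> could be stanine 3
  z >= -0.75 -> could be stanine 4
  z >= -0.25 -> could be stanine 5
  z >= 0.25 -> could be stanine 6
  z >= 0.75 -> could be stanine 7
  z >= 1.25 -> could be stanine 8
  z >= 1.75 -> could be stanine 9
Highest qualifying boundary gives stanine = 9

9


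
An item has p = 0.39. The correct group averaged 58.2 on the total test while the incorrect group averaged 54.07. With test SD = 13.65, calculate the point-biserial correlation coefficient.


q = 1 - p = 0.61
rpb = ((M1 - M0) / SD) * sqrt(p * q)
rpb = ((58.2 - 54.07) / 13.65) * sqrt(0.39 * 0.61)
rpb = 0.1476

0.1476


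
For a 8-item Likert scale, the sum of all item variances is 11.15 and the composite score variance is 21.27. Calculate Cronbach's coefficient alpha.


alpha = (k/(k-1)) * (1 - sum(si^2)/s_total^2)
= (8/7) * (1 - 11.15/21.27)
alpha = 0.5438

0.5438


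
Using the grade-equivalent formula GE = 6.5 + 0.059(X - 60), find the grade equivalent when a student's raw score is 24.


raw - median = 24 - 60 = -36
slope * diff = 0.059 * -36 = -2.124
GE = 6.5 + -2.124
GE = 4.376

4.376


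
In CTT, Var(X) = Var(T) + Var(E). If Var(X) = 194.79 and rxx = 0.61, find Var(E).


var_true = rxx * var_obs = 0.61 * 194.79 = 118.8219
var_error = var_obs - var_true
var_error = 194.79 - 118.8219
var_error = 75.9681

75.9681


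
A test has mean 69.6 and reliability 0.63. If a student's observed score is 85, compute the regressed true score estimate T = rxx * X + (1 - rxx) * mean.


T_est = rxx * X + (1 - rxx) * mean
T_est = 0.63 * 85 + 0.37 * 69.6
T_est = 53.55 + 25.752
T_est = 79.302

79.302


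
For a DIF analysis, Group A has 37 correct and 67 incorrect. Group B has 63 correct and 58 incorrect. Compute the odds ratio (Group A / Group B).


Odds_A = 37/67 = 0.5522
Odds_B = 63/58 = 1.0862
OR = Odds_A / Odds_B = 0.5522 / 1.0862
Exactly, OR = (37 * 58) / (67 * 63) = 2146 / 4221
OR = 0.5084

0.5084


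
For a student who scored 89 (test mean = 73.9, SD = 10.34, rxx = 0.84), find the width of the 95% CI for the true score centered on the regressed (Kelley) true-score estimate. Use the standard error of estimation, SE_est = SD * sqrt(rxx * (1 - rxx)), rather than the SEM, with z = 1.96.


True score estimate = 0.84*89 + 0.16*73.9 = 86.584
SE_est = SD * sqrt(rxx * (1 - rxx)) = 10.34 * sqrt(0.84 * 0.16) = 10.34 * sqrt(0.1344) = 3.790707
CI = T_est +/- z * SE_est, so width = 2 * z * SE_est = 2 * 1.96 * 3.790707
Width = 14.8596

14.8596


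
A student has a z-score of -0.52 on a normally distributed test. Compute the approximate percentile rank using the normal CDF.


CDF(z) = 0.5 * (1 + erf(z/sqrt(2)))
erf(-0.3677) = -0.3969
CDF = 0.3015
Percentile rank = 0.3015 * 100 = 30.15

30.15


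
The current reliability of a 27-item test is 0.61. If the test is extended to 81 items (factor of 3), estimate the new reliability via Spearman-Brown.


r_new = (n * rxx) / (1 + (n-1) * rxx)
r_new = (3 * 0.61) / (1 + 2 * 0.61)
r_new = 1.83 / 2.22
r_new = 0.8243

0.8243


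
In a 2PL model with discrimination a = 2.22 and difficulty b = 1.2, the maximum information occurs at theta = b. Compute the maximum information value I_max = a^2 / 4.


For 2PL, max info at theta = b = 1.2
I_max = a^2 / 4 = 2.22^2 / 4
= 4.9284 / 4
I_max = 1.2321

1.2321


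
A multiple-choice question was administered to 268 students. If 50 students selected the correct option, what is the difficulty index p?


Item difficulty p = number correct / total examinees
p = 50 / 268
p = 0.1866

0.1866


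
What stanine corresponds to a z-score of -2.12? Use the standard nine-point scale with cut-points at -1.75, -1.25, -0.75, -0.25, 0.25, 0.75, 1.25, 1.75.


Stanine boundaries: [-1.75, -1.25, -0.75, -0.25, 0.25, 0.75, 1.25, 1.75]
z = -2.12
Check each boundary:
  z < -1.75
  z < -1.25
  z < -0.75
  z < -0.25
  z < 0.25
  z < 0.75
  z < 1.25
  z < 1.75
Highest qualifying boundary gives stanine = 1

1


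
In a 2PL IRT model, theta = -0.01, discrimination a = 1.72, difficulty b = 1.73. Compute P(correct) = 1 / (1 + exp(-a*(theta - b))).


a*(theta - b) = 1.72 * (-0.01 - 1.73) = -2.9928
exp(--2.9928) = 19.9414
P = 1 / (1 + 19.9414)
P = 0.0478

0.0478


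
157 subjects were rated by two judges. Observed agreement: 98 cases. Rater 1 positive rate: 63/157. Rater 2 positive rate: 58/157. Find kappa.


P_o = 98/157 = 0.624204
P_e = (63*58 + 94*99) / 24649 = 0.525782
kappa = (P_o - P_e) / (1 - P_e)
kappa = (0.624204 - 0.525782) / (1 - 0.525782)
kappa = 0.2075

0.2075


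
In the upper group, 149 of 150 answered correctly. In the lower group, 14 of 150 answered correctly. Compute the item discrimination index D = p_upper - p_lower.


p_upper = 149/150 = 0.9933
p_lower = 14/150 = 0.0933
D = 0.9933 - 0.0933 = 0.9

0.9


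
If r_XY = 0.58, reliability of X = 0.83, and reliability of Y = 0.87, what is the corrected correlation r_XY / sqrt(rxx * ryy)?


r_corrected = rxy / sqrt(rxx * ryy)
= 0.58 / sqrt(0.83 * 0.87)
= 0.58 / sqrt(0.7221)
= 0.58 / 0.849765
r_corrected = 0.6825

0.6825


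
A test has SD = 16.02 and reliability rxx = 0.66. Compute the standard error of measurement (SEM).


SEM = SD * sqrt(1 - rxx)
SEM = 16.02 * sqrt(1 - 0.66)
SEM = 16.02 * sqrt(0.34) = 16.02 * 0.583095
SEM = 9.3412

9.3412


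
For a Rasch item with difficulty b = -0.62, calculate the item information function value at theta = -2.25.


P = 1/(1+exp(-(-2.25--0.62))) = 0.1638
I = P*(1-P) = 0.1638 * 0.8362
I = 0.137

0.137


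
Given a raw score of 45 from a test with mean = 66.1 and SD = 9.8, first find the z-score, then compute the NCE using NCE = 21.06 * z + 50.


z = (X - mean) / SD = (45 - 66.1) / 9.8
z = -21.1 / 9.8
z = -2.1531
NCE = NCE = 21.06z + 50
Carry z at full precision (z = -21.1 / 9.8) into the conversion:
NCE = 21.06 * (-21.1 / 9.8) + 50 = -444.366 / 9.8 + 50
NCE = -45.3435 + 50
NCE = 4.6565

4.6565


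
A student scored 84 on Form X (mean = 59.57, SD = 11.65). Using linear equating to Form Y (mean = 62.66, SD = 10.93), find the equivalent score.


slope = SD_Y / SD_X = 10.93 / 11.65 ~ 0.9382
intercept = mean_Y - slope * mean_X = 62.66 - (10.93 / 11.65) * 59.57 ~ 6.7716
Y = slope * X + intercept. To avoid rounding drift from the rounded slope/intercept, evaluate the equivalent form Y = mean_Y + SD_Y * (X - mean_X) / SD_X at full precision:
Y = 62.66 + 10.93 * (84 - 59.57) / 11.65
Y = 62.66 + 10.93 * 24.43 / 11.65
Y = 62.66 + 267.0199 / 11.65
Y = 62.66 + 22.9202
Y = 85.5802

85.5802


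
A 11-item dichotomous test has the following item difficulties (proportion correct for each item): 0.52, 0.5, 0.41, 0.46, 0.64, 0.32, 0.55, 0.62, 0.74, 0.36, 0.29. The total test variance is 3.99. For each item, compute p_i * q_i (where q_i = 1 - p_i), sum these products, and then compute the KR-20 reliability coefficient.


For each item, compute p_i * q_i:
  Item 1: 0.52 * 0.48 = 0.2496
  Item 2: 0.5 * 0.5 = 0.25
  Item 3: 0.41 * 0.59 = 0.2419
  Item 4: 0.46 * 0.54 = 0.2484
  Item 5: 0.64 * 0.36 = 0.2304
  Item 6: 0.32 * 0.68 = 0.2176
  Item 7: 0.55 * 0.45 = 0.2475
  Item 8: 0.62 * 0.38 = 0.2356
  Item 9: 0.74 * 0.26 = 0.1924
  Item 10: 0.36 * 0.64 = 0.2304
  Item 11: 0.29 * 0.71 = 0.2059
Sum(p_i * q_i) = 0.2496 + 0.25 + 0.2419 + 0.2484 + 0.2304 + 0.2176 + 0.2475 + 0.2356 + 0.1924 + 0.2304 + 0.2059 = 2.5497
KR-20 = (k/(k-1)) * (1 - Sum(p_i*q_i) / Var_total)
= (11/10) * (1 - 2.5497/3.99)
= 1.1 * 0.361
KR-20 = 0.3971

0.3971


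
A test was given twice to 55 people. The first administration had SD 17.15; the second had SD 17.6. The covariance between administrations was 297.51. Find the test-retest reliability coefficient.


r = cov(X,Y) / (SD_X * SD_Y)
r = 297.51 / (17.15 * 17.6)
r = 297.51 / 301.84
r = 0.9857

0.9857


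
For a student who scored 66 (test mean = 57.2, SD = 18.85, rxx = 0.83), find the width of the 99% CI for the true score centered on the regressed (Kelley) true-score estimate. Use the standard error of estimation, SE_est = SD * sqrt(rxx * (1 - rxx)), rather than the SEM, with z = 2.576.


True score estimate = 0.83*66 + 0.17*57.2 = 64.504
SE_est = SD * sqrt(rxx * (1 - rxx)) = 18.85 * sqrt(0.83 * 0.17) = 18.85 * sqrt(0.1411) = 7.080678
CI = T_est +/- z * SE_est, so width = 2 * z * SE_est = 2 * 2.576 * 7.080678
Width = 36.4797

36.4797


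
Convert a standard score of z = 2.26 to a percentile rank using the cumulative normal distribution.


CDF(z) = 0.5 * (1 + erf(z/sqrt(2)))
erf(1.5981) = 0.9762
CDF = 0.9881
Percentile rank = 0.9881 * 100 = 98.81

98.81


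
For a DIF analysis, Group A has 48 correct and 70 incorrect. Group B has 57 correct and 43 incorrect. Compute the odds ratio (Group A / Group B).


Odds_A = 48/70 = 0.6857
Odds_B = 57/43 = 1.3256
OR = Odds_A / Odds_B = 0.6857 / 1.3256
Exactly, OR = (48 * 43) / (70 * 57) = 2064 / 3990
OR = 0.5173

0.5173


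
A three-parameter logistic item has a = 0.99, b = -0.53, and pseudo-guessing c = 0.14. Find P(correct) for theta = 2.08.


logit = 0.99*(2.08 - -0.53) = 2.5839
P* = 1/(1 + exp(-2.5839)) = 0.9298
P = 0.14 + (1 - 0.14) * 0.9298
P = 0.9396

0.9396


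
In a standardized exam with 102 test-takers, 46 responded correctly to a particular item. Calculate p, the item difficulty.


Item difficulty p = number correct / total examinees
p = 46 / 102
p = 0.451

0.451


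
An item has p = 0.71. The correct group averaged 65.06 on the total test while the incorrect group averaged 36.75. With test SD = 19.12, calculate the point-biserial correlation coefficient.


q = 1 - p = 0.29
rpb = ((M1 - M0) / SD) * sqrt(p * q)
rpb = ((65.06 - 36.75) / 19.12) * sqrt(0.71 * 0.29)
rpb = 0.6719

0.6719


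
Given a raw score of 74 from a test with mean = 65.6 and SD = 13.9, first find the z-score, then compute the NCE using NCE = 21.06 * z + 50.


z = (X - mean) / SD = (74 - 65.6) / 13.9
z = 8.4 / 13.9
z = 0.6043
NCE = NCE = 21.06z + 50
Carry z at full precision (z = 8.4 / 13.9) into the conversion:
NCE = 21.06 * (8.4 / 13.9) + 50 = 176.904 / 13.9 + 50
NCE = 12.7269 + 50
NCE = 62.7269

62.7269


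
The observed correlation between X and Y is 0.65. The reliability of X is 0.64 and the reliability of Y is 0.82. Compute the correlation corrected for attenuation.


r_corrected = rxy / sqrt(rxx * ryy)
= 0.65 / sqrt(0.64 * 0.82)
= 0.65 / sqrt(0.5248)
= 0.65 / 0.724431
r_corrected = 0.8973

0.8973


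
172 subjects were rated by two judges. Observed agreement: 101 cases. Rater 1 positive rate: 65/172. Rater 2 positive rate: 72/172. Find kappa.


P_o = 101/172 = 0.587209
P_e = (65*72 + 107*100) / 29584 = 0.519876
kappa = (P_o - P_e) / (1 - P_e)
kappa = (0.587209 - 0.519876) / (1 - 0.519876)
kappa = 0.1402

0.1402


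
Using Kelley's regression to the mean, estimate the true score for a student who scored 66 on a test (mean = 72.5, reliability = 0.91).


T_est = rxx * X + (1 - rxx) * mean
T_est = 0.91 * 66 + 0.09 * 72.5
T_est = 60.06 + 6.525
T_est = 66.585

66.585


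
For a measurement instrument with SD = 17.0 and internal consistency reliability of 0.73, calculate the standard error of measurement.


SEM = SD * sqrt(1 - rxx)
SEM = 17.0 * sqrt(1 - 0.73)
SEM = 17.0 * sqrt(0.27) = 17.0 * 0.519615
SEM = 8.8335

8.8335


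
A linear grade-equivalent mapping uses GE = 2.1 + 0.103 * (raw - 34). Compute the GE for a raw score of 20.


raw - median = 20 - 34 = -14
slope * diff = 0.103 * -14 = -1.442
GE = 2.1 + -1.442
GE = 0.658

0.658


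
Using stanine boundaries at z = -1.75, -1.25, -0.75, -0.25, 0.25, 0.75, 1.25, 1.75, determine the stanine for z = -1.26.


Stanine boundaries: [-1.75, -1.25, -0.75, -0.25, 0.25, 0.75, 1.25, 1.75]
z = -1.26
Check each boundary:
  z >= -1.75 -> could be stanine 2
  z < -1.25
  z < -0.75
  z < -0.25
  z < 0.25
  z < 0.75
  z < 1.25
  z < 1.75
Highest qualifying boundary gives stanine = 2

2


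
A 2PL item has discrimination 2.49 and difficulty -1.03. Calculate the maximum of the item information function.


For 2PL, max info at theta = b = -1.03
I_max = a^2 / 4 = 2.49^2 / 4
= 6.2001 / 4
I_max = 1.55

1.55


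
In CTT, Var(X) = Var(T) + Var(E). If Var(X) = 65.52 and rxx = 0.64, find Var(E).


var_true = rxx * var_obs = 0.64 * 65.52 = 41.9328
var_error = var_obs - var_true
var_error = 65.52 - 41.9328
var_error = 23.5872

23.5872


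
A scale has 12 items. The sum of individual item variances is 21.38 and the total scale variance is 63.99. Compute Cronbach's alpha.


alpha = (k/(k-1)) * (1 - sum(si^2)/s_total^2)
= (12/11) * (1 - 21.38/63.99)
alpha = 0.7264

0.7264


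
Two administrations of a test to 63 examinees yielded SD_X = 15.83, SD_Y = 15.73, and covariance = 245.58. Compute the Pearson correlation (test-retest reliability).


r = cov(X,Y) / (SD_X * SD_Y)
r = 245.58 / (15.83 * 15.73)
r = 245.58 / 249.0059
r = 0.9862

0.9862


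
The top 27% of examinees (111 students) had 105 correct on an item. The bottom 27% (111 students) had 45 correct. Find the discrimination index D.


p_upper = 105/111 = 0.9459
p_lower = 45/111 = 0.4054
D = 0.9459 - 0.4054 = 0.5405

0.5405


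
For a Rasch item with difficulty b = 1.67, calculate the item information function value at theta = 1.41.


P = 1/(1+exp(-(1.41-1.67))) = 0.4354
I = P*(1-P) = 0.4354 * 0.5646
I = 0.2458

0.2458


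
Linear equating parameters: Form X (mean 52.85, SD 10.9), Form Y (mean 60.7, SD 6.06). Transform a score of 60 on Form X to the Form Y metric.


slope = SD_Y / SD_X = 6.06 / 10.9 ~ 0.556
intercept = mean_Y - slope * mean_X = 60.7 - (6.06 / 10.9) * 52.85 ~ 31.3173
Y = slope * X + intercept. To avoid rounding drift from the rounded slope/intercept, evaluate the equivalent form Y = mean_Y + SD_Y * (X - mean_X) / SD_X at full precision:
Y = 60.7 + 6.06 * (60 - 52.85) / 10.9
Y = 60.7 + 6.06 * 7.15 / 10.9
Y = 60.7 + 43.329 / 10.9
Y = 60.7 + 3.9751
Y = 64.6751

64.6751


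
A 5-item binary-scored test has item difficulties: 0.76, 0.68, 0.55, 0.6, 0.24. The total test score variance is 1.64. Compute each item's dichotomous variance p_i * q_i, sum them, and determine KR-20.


For each item, compute p_i * q_i:
  Item 1: 0.76 * 0.24 = 0.1824
  Item 2: 0.68 * 0.32 = 0.2176
  Item 3: 0.55 * 0.45 = 0.2475
  Item 4: 0.6 * 0.4 = 0.24
  Item 5: 0.24 * 0.76 = 0.1824
Sum(p_i * q_i) = 0.1824 + 0.2176 + 0.2475 + 0.24 + 0.1824 = 1.0699
KR-20 = (k/(k-1)) * (1 - Sum(p_i*q_i) / Var_total)
= (5/4) * (1 - 1.0699/1.64)
= 1.25 * 0.3476
KR-20 = 0.4345

0.4345


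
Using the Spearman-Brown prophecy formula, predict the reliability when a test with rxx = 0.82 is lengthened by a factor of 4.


r_new = (n * rxx) / (1 + (n-1) * rxx)
r_new = (4 * 0.82) / (1 + 3 * 0.82)
r_new = 3.28 / 3.46
r_new = 0.948

0.948


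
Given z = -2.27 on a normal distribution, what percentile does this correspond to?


CDF(z) = 0.5 * (1 + erf(z/sqrt(2)))
erf(-1.6051) = -0.9768
CDF = 0.0116
Percentile rank = 0.0116 * 100 = 1.16

1.16


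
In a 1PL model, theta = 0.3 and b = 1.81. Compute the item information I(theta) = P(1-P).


P = 1/(1+exp(-(0.3-1.81))) = 0.1809
I = P*(1-P) = 0.1809 * 0.8191
I = 0.1482

0.1482


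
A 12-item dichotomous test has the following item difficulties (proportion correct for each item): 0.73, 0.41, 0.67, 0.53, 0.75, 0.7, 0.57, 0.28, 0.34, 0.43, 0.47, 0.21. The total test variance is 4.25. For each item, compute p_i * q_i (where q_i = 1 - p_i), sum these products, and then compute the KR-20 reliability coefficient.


For each item, compute p_i * q_i:
  Item 1: 0.73 * 0.27 = 0.1971
  Item 2: 0.41 * 0.59 = 0.2419
  Item 3: 0.67 * 0.33 = 0.2211
  Item 4: 0.53 * 0.47 = 0.2491
  Item 5: 0.75 * 0.25 = 0.1875
  Item 6: 0.7 * 0.3 = 0.21
  Item 7: 0.57 * 0.43 = 0.2451
  Item 8: 0.28 * 0.72 = 0.2016
  Item 9: 0.34 * 0.66 = 0.2244
  Item 10: 0.43 * 0.57 = 0.2451
  Item 11: 0.47 * 0.53 = 0.2491
  Item 12: 0.21 * 0.79 = 0.1659
Sum(p_i * q_i) = 0.1971 + 0.2419 + 0.2211 + 0.2491 + 0.1875 + 0.21 + 0.2451 + 0.2016 + 0.2244 + 0.2451 + 0.2491 + 0.1659 = 2.6379
KR-20 = (k/(k-1)) * (1 - Sum(p_i*q_i) / Var_total)
= (12/11) * (1 - 2.6379/4.25)
= 1.0909 * 0.3793
KR-20 = 0.4138

0.4138


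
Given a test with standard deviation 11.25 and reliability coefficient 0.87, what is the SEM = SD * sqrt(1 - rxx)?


SEM = SD * sqrt(1 - rxx)
SEM = 11.25 * sqrt(1 - 0.87)
SEM = 11.25 * sqrt(0.13) = 11.25 * 0.360555
SEM = 4.0562

4.0562


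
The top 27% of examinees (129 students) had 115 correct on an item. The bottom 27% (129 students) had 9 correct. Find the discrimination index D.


p_upper = 115/129 = 0.8915
p_lower = 9/129 = 0.0698
D = 0.8915 - 0.0698 = 0.8217

0.8217


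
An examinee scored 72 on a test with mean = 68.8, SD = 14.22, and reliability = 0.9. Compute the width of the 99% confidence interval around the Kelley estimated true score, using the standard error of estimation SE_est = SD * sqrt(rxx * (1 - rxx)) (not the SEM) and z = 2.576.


True score estimate = 0.9*72 + 0.1*68.8 = 71.68
SE_est = SD * sqrt(rxx * (1 - rxx)) = 14.22 * sqrt(0.9 * 0.1) = 14.22 * sqrt(0.09) = 4.266
CI = T_est +/- z * SE_est, so width = 2 * z * SE_est = 2 * 2.576 * 4.266
Width = 21.9784

21.9784


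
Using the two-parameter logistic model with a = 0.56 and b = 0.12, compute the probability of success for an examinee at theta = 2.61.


a*(theta - b) = 0.56 * (2.61 - 0.12) = 1.3944
exp(-1.3944) = 0.248
P = 1 / (1 + 0.248)
P = 0.8013

0.8013


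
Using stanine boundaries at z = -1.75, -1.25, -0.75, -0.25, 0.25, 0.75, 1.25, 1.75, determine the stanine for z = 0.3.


Stanine boundaries: [-1.75, -1.25, -0.75, -0.25, 0.25, 0.75, 1.25, 1.75]
z = 0.3
Check each boundary:
  z >= -1.75 -> could be stanine 2
  z >= -1.25 -> could be stanine 3
  z >= -0.75 -> could be stanine 4
  z >= -0.25 -> could be stanine 5
  z >= 0.25 -> could be stanine 6
  z < 0.75
  z < 1.25
  z < 1.75
Highest qualifying boundary gives stanine = 6

6


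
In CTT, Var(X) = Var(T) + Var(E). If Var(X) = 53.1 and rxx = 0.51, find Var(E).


var_true = rxx * var_obs = 0.51 * 53.1 = 27.081
var_error = var_obs - var_true
var_error = 53.1 - 27.081
var_error = 26.019

26.019


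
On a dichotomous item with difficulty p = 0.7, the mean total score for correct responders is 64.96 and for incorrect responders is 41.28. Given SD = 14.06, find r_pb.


q = 1 - p = 0.3
rpb = ((M1 - M0) / SD) * sqrt(p * q)
rpb = ((64.96 - 41.28) / 14.06) * sqrt(0.7 * 0.3)
rpb = 0.7718

0.7718


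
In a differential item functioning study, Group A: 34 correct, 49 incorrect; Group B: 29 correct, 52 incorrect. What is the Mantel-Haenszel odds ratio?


Odds_A = 34/49 = 0.6939
Odds_B = 29/52 = 0.5577
OR = Odds_A / Odds_B = 0.6939 / 0.5577
Exactly, OR = (34 * 52) / (49 * 29) = 1768 / 1421
OR = 1.2442

1.2442


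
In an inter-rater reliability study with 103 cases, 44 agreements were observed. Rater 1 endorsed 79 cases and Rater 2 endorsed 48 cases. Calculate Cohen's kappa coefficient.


P_o = 44/103 = 0.427184
P_e = (79*48 + 24*55) / 10609 = 0.481855
kappa = (P_o - P_e) / (1 - P_e)
kappa = (0.427184 - 0.481855) / (1 - 0.481855)
kappa = -0.1055

-0.1055


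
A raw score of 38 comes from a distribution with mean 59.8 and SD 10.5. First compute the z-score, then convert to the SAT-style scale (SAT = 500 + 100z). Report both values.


z = (X - mean) / SD = (38 - 59.8) / 10.5
z = -21.8 / 10.5
z = -2.0762
SAT-scale = SAT = 500 + 100z
Carry z at full precision (z = -21.8 / 10.5) into the conversion:
SAT-scale = 500 + 100 * (-21.8 / 10.5) = 500 + -2180 / 10.5
SAT-scale = 500 + -207.619
SAT-scale = 292.381

292.381


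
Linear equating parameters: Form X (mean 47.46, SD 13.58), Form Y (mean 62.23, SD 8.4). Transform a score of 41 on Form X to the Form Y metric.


slope = SD_Y / SD_X = 8.4 / 13.58 ~ 0.6186
intercept = mean_Y - slope * mean_X = 62.23 - (8.4 / 13.58) * 47.46 ~ 32.8733
Y = slope * X + intercept. To avoid rounding drift from the rounded slope/intercept, evaluate the equivalent form Y = mean_Y + SD_Y * (X - mean_X) / SD_X at full precision:
Y = 62.23 + 8.4 * (41 - 47.46) / 13.58
Y = 62.23 - 8.4 * 6.46 / 13.58
Y = 62.23 - 54.264 / 13.58
Y = 62.23 - 3.9959
Y = 58.2341

58.2341


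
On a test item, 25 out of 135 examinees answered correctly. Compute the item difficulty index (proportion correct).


Item difficulty p = number correct / total examinees
p = 25 / 135
p = 0.1852

0.1852


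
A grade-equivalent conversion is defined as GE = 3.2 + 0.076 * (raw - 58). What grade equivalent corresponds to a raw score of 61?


raw - median = 61 - 58 = 3
slope * diff = 0.076 * 3 = 0.228
GE = 3.2 + 0.228
GE = 3.428

3.428


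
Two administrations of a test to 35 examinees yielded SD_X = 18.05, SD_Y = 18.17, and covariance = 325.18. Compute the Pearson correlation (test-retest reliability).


r = cov(X,Y) / (SD_X * SD_Y)
r = 325.18 / (18.05 * 18.17)
r = 325.18 / 327.9685
r = 0.9915

0.9915


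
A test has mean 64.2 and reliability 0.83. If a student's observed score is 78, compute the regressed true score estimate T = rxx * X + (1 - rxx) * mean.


T_est = rxx * X + (1 - rxx) * mean
T_est = 0.83 * 78 + 0.17 * 64.2
T_est = 64.74 + 10.914
T_est = 75.654

75.654


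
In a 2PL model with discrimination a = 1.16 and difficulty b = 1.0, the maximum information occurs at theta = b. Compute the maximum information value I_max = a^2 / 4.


For 2PL, max info at theta = b = 1.0
I_max = a^2 / 4 = 1.16^2 / 4
= 1.3456 / 4
I_max = 0.3364

0.3364


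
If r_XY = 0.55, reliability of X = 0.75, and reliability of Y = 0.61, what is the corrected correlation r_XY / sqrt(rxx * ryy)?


r_corrected = rxy / sqrt(rxx * ryy)
= 0.55 / sqrt(0.75 * 0.61)
= 0.55 / sqrt(0.4575)
= 0.55 / 0.676387
r_corrected = 0.8131

0.8131


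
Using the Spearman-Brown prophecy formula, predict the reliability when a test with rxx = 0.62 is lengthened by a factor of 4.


r_new = (n * rxx) / (1 + (n-1) * rxx)
r_new = (4 * 0.62) / (1 + 3 * 0.62)
r_new = 2.48 / 2.86
r_new = 0.8671

0.8671


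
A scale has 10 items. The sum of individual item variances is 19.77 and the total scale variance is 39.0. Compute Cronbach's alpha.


alpha = (k/(k-1)) * (1 - sum(si^2)/s_total^2)
= (10/9) * (1 - 19.77/39.0)
alpha = 0.5479

0.5479


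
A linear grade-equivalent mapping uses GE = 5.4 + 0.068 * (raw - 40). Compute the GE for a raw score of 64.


raw - median = 64 - 40 = 24
slope * diff = 0.068 * 24 = 1.632
GE = 5.4 + 1.632
GE = 7.032

7.032


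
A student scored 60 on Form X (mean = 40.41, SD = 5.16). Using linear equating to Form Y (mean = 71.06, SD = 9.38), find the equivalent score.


slope = SD_Y / SD_X = 9.38 / 5.16 ~ 1.8178
intercept = mean_Y - slope * mean_X = 71.06 - (9.38 / 5.16) * 40.41 ~ -2.3985
Y = slope * X + intercept. To avoid rounding drift from the rounded slope/intercept, evaluate the equivalent form Y = mean_Y + SD_Y * (X - mean_X) / SD_X at full precision:
Y = 71.06 + 9.38 * (60 - 40.41) / 5.16
Y = 71.06 + 9.38 * 19.59 / 5.16
Y = 71.06 + 183.7542 / 5.16
Y = 71.06 + 35.6113
Y = 106.6713

106.6713


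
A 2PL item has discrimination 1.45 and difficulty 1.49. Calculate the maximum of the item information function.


For 2PL, max info at theta = b = 1.49
I_max = a^2 / 4 = 1.45^2 / 4
= 2.1025 / 4
I_max = 0.5256

0.5256


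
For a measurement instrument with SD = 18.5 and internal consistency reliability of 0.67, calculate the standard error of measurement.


SEM = SD * sqrt(1 - rxx)
SEM = 18.5 * sqrt(1 - 0.67)
SEM = 18.5 * sqrt(0.33) = 18.5 * 0.574456
SEM = 10.6274

10.6274


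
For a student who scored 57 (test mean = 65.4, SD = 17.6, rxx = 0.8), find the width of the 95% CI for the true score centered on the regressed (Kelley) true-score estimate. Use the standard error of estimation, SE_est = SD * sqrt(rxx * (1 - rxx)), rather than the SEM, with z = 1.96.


True score estimate = 0.8*57 + 0.2*65.4 = 58.68
SE_est = SD * sqrt(rxx * (1 - rxx)) = 17.6 * sqrt(0.8 * 0.2) = 17.6 * sqrt(0.16) = 7.04
CI = T_est +/- z * SE_est, so width = 2 * z * SE_est = 2 * 1.96 * 7.04
Width = 27.5968

27.5968


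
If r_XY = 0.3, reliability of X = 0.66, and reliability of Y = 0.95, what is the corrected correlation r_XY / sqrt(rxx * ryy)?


r_corrected = rxy / sqrt(rxx * ryy)
= 0.3 / sqrt(0.66 * 0.95)
= 0.3 / sqrt(0.627)
= 0.3 / 0.791833
r_corrected = 0.3789

0.3789


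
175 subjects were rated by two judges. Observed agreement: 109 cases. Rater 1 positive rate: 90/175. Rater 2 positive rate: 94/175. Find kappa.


P_o = 109/175 = 0.622857
P_e = (90*94 + 85*81) / 30625 = 0.501061
kappa = (P_o - P_e) / (1 - P_e)
kappa = (0.622857 - 0.501061) / (1 - 0.501061)
kappa = 0.2441

0.2441


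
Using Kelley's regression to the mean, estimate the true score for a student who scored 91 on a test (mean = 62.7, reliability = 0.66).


T_est = rxx * X + (1 - rxx) * mean
T_est = 0.66 * 91 + 0.34 * 62.7
T_est = 60.06 + 21.318
T_est = 81.378

81.378


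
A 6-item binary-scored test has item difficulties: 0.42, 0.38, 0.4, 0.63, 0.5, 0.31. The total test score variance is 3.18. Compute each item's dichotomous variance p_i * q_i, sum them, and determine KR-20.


For each item, compute p_i * q_i:
  Item 1: 0.42 * 0.58 = 0.2436
  Item 2: 0.38 * 0.62 = 0.2356
  Item 3: 0.4 * 0.6 = 0.24
  Item 4: 0.63 * 0.37 = 0.2331
  Item 5: 0.5 * 0.5 = 0.25
  Item 6: 0.31 * 0.69 = 0.2139
Sum(p_i * q_i) = 0.2436 + 0.2356 + 0.24 + 0.2331 + 0.25 + 0.2139 = 1.4162
KR-20 = (k/(k-1)) * (1 - Sum(p_i*q_i) / Var_total)
= (6/5) * (1 - 1.4162/3.18)
= 1.2 * 0.5547
KR-20 = 0.6656

0.6656


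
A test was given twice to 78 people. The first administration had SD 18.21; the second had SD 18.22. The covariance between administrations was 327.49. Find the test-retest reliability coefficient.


r = cov(X,Y) / (SD_X * SD_Y)
r = 327.49 / (18.21 * 18.22)
r = 327.49 / 331.7862
r = 0.9871

0.9871


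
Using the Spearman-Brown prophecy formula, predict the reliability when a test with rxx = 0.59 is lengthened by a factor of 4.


r_new = (n * rxx) / (1 + (n-1) * rxx)
r_new = (4 * 0.59) / (1 + 3 * 0.59)
r_new = 2.36 / 2.77
r_new = 0.852

0.852


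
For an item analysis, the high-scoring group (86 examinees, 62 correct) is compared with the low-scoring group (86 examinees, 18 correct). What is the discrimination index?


p_upper = 62/86 = 0.7209
p_lower = 18/86 = 0.2093
D = 0.7209 - 0.2093 = 0.5116

0.5116


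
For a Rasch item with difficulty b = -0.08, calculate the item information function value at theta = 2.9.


P = 1/(1+exp(-(2.9--0.08))) = 0.9517
I = P*(1-P) = 0.9517 * 0.0483
I = 0.046

0.046


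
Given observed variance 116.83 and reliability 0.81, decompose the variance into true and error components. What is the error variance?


var_true = rxx * var_obs = 0.81 * 116.83 = 94.6323
var_error = var_obs - var_true
var_error = 116.83 - 94.6323
var_error = 22.1977

22.1977


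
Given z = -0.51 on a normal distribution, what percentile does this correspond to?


CDF(z) = 0.5 * (1 + erf(z/sqrt(2)))
erf(-0.3606) = -0.3899
CDF = 0.305
Percentile rank = 0.305 * 100 = 30.5

30.5


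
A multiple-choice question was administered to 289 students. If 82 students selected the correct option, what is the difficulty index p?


Item difficulty p = number correct / total examinees
p = 82 / 289
p = 0.2837

0.2837


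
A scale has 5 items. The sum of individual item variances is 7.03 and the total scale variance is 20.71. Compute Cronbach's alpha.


alpha = (k/(k-1)) * (1 - sum(si^2)/s_total^2)
= (5/4) * (1 - 7.03/20.71)
alpha = 0.8257

0.8257


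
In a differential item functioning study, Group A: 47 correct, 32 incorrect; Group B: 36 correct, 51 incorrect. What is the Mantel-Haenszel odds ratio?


Odds_A = 47/32 = 1.4688
Odds_B = 36/51 = 0.7059
OR = Odds_A / Odds_B = 1.4688 / 0.7059
Exactly, OR = (47 * 51) / (32 * 36) = 2397 / 1152
OR = 2.0807

2.0807


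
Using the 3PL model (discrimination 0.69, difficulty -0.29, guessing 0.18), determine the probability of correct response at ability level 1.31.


logit = 0.69*(1.31 - -0.29) = 1.104
P* = 1/(1 + exp(-1.104)) = 0.751
P = 0.18 + (1 - 0.18) * 0.751
P = 0.7958

0.7958


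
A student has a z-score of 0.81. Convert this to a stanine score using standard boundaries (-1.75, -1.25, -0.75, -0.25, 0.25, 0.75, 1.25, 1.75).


Stanine boundaries: [-1.75, -1.25, -0.75, -0.25, 0.25, 0.75, 1.25, 1.75]
z = 0.81
Check each boundary:
  z >= -1.75 -> could be stanine 2
  z >= -1.25 -> could be stanine 3
  z >= -0.75 -> could be stanine 4
  z >= -0.25 -> could be stanine 5
  z >= 0.25 -> could be stanine 6
  z >= 0.75 -> could be stanine 7
  z < 1.25
  z < 1.75
Highest qualifying boundary gives stanine = 7

7


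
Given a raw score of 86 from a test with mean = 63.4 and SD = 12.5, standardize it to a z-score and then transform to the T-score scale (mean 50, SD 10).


z = (X - mean) / SD = (86 - 63.4) / 12.5
z = 22.6 / 12.5
z = 1.808
T-score = T = 50 + 10z
Carry z at full precision (z = 22.6 / 12.5) into the conversion:
T-score = 50 + 10 * (22.6 / 12.5) = 50 + 226 / 12.5
T-score = 50 + 18.08
T-score = 68.08

68.08


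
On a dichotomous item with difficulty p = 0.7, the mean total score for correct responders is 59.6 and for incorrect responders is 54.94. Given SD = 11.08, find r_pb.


q = 1 - p = 0.3
rpb = ((M1 - M0) / SD) * sqrt(p * q)
rpb = ((59.6 - 54.94) / 11.08) * sqrt(0.7 * 0.3)
rpb = 0.1927

0.1927


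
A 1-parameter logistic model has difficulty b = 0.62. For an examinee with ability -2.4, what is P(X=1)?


theta - b = -2.4 - 0.62 = -3.02
exp(-(theta - b)) = exp(3.02) = 20.4913
P = 1 / (1 + 20.4913)
P = 0.0465

0.0465


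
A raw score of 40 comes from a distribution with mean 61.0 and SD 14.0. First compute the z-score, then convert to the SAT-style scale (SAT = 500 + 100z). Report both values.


z = (X - mean) / SD = (40 - 61.0) / 14.0
z = -21.0 / 14.0
z = -1.5
SAT-scale = SAT = 500 + 100z
Carry z at full precision (z = -21.0 / 14.0) into the conversion:
SAT-scale = 500 + 100 * (-21.0 / 14.0) = 500 + -2100 / 14.0
SAT-scale = 500 + -150.0
SAT-scale = 350.0

350.0


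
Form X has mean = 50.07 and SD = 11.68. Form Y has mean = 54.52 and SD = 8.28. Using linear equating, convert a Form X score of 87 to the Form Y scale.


slope = SD_Y / SD_X = 8.28 / 11.68 ~ 0.7089
intercept = mean_Y - slope * mean_X = 54.52 - (8.28 / 11.68) * 50.07 ~ 19.0252
Y = slope * X + intercept. To avoid rounding drift from the rounded slope/intercept, evaluate the equivalent form Y = mean_Y + SD_Y * (X - mean_X) / SD_X at full precision:
Y = 54.52 + 8.28 * (87 - 50.07) / 11.68
Y = 54.52 + 8.28 * 36.93 / 11.68
Y = 54.52 + 305.7804 / 11.68
Y = 54.52 + 26.1798
Y = 80.6998

80.6998


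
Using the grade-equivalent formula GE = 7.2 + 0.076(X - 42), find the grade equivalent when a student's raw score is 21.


raw - median = 21 - 42 = -21
slope * diff = 0.076 * -21 = -1.596
GE = 7.2 + -1.596
GE = 5.604

5.604


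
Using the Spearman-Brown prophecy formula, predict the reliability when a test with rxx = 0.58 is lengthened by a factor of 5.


r_new = (n * rxx) / (1 + (n-1) * rxx)
r_new = (5 * 0.58) / (1 + 4 * 0.58)
r_new = 2.9 / 3.32
r_new = 0.8735

0.8735


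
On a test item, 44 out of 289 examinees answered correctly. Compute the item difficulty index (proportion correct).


Item difficulty p = number correct / total examinees
p = 44 / 289
p = 0.1522

0.1522


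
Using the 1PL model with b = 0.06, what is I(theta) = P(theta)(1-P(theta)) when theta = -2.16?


P = 1/(1+exp(-(-2.16-0.06))) = 0.098
I = P*(1-P) = 0.098 * 0.902
I = 0.0884

0.0884


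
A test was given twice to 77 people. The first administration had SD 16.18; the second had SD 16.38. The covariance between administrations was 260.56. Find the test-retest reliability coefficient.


r = cov(X,Y) / (SD_X * SD_Y)
r = 260.56 / (16.18 * 16.38)
r = 260.56 / 265.0284
r = 0.9831

0.9831


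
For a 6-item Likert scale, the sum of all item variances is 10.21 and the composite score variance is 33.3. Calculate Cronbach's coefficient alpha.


alpha = (k/(k-1)) * (1 - sum(si^2)/s_total^2)
= (6/5) * (1 - 10.21/33.3)
alpha = 0.8321

0.8321


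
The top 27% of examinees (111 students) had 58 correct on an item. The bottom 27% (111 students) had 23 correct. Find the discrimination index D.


p_upper = 58/111 = 0.5225
p_lower = 23/111 = 0.2072
D = 0.5225 - 0.2072 = 0.3153

0.3153


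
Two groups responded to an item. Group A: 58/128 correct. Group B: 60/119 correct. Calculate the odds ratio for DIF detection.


Odds_A = 58/70 = 0.8286
Odds_B = 60/59 = 1.0169
OR = Odds_A / Odds_B = 0.8286 / 1.0169
Exactly, OR = (58 * 59) / (70 * 60) = 3422 / 4200
OR = 0.8148

0.8148


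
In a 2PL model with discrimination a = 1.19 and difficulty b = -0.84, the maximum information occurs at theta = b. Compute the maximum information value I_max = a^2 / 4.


For 2PL, max info at theta = b = -0.84
I_max = a^2 / 4 = 1.19^2 / 4
= 1.4161 / 4
I_max = 0.354

0.354


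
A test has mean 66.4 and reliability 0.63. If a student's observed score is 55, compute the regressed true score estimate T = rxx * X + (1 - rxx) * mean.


T_est = rxx * X + (1 - rxx) * mean
T_est = 0.63 * 55 + 0.37 * 66.4
T_est = 34.65 + 24.568
T_est = 59.218

59.218


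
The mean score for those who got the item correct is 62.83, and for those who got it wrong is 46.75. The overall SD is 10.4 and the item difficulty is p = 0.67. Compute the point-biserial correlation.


q = 1 - p = 0.33
rpb = ((M1 - M0) / SD) * sqrt(p * q)
rpb = ((62.83 - 46.75) / 10.4) * sqrt(0.67 * 0.33)
rpb = 0.727

0.727


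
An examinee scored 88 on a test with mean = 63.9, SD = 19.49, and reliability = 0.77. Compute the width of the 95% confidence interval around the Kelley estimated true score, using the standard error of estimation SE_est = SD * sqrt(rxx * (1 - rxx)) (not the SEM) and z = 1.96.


True score estimate = 0.77*88 + 0.23*63.9 = 82.457
SE_est = SD * sqrt(rxx * (1 - rxx)) = 19.49 * sqrt(0.77 * 0.23) = 19.49 * sqrt(0.1771) = 8.202026
CI = T_est +/- z * SE_est, so width = 2 * z * SE_est = 2 * 1.96 * 8.202026
Width = 32.1519

32.1519


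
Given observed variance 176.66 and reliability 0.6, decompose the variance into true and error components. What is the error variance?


var_true = rxx * var_obs = 0.6 * 176.66 = 105.996
var_error = var_obs - var_true
var_error = 176.66 - 105.996
var_error = 70.664

70.664


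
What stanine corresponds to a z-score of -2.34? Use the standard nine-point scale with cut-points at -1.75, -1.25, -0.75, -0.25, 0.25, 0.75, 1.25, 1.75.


Stanine boundaries: [-1.75, -1.25, -0.75, -0.25, 0.25, 0.75, 1.25, 1.75]
z = -2.34
Check each boundary:
  z < -1.75
  z < -1.25
  z < -0.75
  z < -0.25
  z < 0.25
  z < 0.75
  z < 1.25
  z < 1.75
Highest qualifying boundary gives stanine = 1

1


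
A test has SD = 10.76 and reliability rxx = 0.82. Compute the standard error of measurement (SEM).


SEM = SD * sqrt(1 - rxx)
SEM = 10.76 * sqrt(1 - 0.82)
SEM = 10.76 * sqrt(0.18) = 10.76 * 0.424264
SEM = 4.5651

4.5651


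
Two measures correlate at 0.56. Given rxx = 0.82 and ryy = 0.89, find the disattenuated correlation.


r_corrected = rxy / sqrt(rxx * ryy)
= 0.56 / sqrt(0.82 * 0.89)
= 0.56 / sqrt(0.7298)
= 0.56 / 0.854283
r_corrected = 0.6555

0.6555


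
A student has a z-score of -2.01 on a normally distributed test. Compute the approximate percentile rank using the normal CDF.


CDF(z) = 0.5 * (1 + erf(z/sqrt(2)))
erf(-1.4213) = -0.9556
CDF = 0.0222
Percentile rank = 0.0222 * 100 = 2.22

2.22


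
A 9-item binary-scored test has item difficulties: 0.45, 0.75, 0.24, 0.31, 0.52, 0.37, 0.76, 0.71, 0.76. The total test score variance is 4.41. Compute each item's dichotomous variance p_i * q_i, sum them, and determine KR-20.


For each item, compute p_i * q_i:
  Item 1: 0.45 * 0.55 = 0.2475
  Item 2: 0.75 * 0.25 = 0.1875
  Item 3: 0.24 * 0.76 = 0.1824
  Item 4: 0.31 * 0.69 = 0.2139
  Item 5: 0.52 * 0.48 = 0.2496
  Item 6: 0.37 * 0.63 = 0.2331
  Item 7: 0.76 * 0.24 = 0.1824
  Item 8: 0.71 * 0.29 = 0.2059
  Item 9: 0.76 * 0.24 = 0.1824
Sum(p_i * q_i) = 0.2475 + 0.1875 + 0.1824 + 0.2139 + 0.2496 + 0.2331 + 0.1824 + 0.2059 + 0.1824 = 1.8847
KR-20 = (k/(k-1)) * (1 - Sum(p_i*q_i) / Var_total)
= (9/8) * (1 - 1.8847/4.41)
= 1.125 * 0.5726
KR-20 = 0.6442

0.6442


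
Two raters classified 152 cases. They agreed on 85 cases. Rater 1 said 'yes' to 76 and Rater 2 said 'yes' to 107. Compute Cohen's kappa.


P_o = 85/152 = 0.559211
P_e = (76*107 + 76*45) / 23104 = 0.5
kappa = (P_o - P_e) / (1 - P_e)
kappa = (0.559211 - 0.5) / (1 - 0.5)
kappa = 0.1184

0.1184


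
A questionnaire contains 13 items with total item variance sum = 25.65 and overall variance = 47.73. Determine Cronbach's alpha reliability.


alpha = (k/(k-1)) * (1 - sum(si^2)/s_total^2)
= (13/12) * (1 - 25.65/47.73)
alpha = 0.5012

0.5012


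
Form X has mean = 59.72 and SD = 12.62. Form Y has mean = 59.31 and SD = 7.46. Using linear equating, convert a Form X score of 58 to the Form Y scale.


slope = SD_Y / SD_X = 7.46 / 12.62 ~ 0.5911
intercept = mean_Y - slope * mean_X = 59.31 - (7.46 / 12.62) * 59.72 ~ 24.008
Y = slope * X + intercept. To avoid rounding drift from the rounded slope/intercept, evaluate the equivalent form Y = mean_Y + SD_Y * (X - mean_X) / SD_X at full precision:
Y = 59.31 + 7.46 * (58 - 59.72) / 12.62
Y = 59.31 - 7.46 * 1.72 / 12.62
Y = 59.31 - 12.8312 / 12.62
Y = 59.31 - 1.0167
Y = 58.2933

58.2933


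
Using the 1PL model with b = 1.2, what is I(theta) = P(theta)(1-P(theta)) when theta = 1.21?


P = 1/(1+exp(-(1.21-1.2))) = 0.5025
I = P*(1-P) = 0.5025 * 0.4975
I = 0.25

0.25


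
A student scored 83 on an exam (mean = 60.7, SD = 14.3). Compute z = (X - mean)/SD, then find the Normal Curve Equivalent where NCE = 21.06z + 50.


z = (X - mean) / SD = (83 - 60.7) / 14.3
z = 22.3 / 14.3
z = 1.5594
NCE = NCE = 21.06z + 50
Carry z at full precision (z = 22.3 / 14.3) into the conversion:
NCE = 21.06 * (22.3 / 14.3) + 50 = 469.638 / 14.3 + 50
NCE = 32.8418 + 50
NCE = 82.8418

82.8418
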